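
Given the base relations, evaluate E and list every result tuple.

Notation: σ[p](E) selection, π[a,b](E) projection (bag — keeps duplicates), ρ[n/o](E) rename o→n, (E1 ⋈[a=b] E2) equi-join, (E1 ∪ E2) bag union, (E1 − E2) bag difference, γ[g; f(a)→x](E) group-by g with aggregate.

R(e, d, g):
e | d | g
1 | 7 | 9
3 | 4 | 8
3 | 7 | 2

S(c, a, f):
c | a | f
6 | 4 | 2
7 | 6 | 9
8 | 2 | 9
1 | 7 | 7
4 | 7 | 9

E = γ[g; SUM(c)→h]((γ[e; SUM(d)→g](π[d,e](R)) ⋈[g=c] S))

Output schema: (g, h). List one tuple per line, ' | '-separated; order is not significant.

Subexpression sizes:
  R → 3
  π[d,e](R) → 3
  γ[e; SUM(d)→g](π[d,e](R)) → 2
  S → 5
  (γ[e; SUM(d)→g](π[d,e](R)) ⋈[g=c] S) → 1
  γ[g; SUM(c)→h]((γ[e; SUM(d)→g](π[d,e](R)) ⋈[g=c] S)) → 1

== RESULT ==
g | h
7 | 7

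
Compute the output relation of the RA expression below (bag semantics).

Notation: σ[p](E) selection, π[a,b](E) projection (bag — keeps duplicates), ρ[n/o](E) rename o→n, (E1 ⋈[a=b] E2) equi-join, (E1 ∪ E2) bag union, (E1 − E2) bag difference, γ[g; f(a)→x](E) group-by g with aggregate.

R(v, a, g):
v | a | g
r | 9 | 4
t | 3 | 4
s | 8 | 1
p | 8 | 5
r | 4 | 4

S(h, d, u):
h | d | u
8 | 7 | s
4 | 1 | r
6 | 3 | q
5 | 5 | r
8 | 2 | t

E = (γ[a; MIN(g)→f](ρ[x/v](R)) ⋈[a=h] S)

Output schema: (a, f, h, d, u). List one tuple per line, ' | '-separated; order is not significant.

Stepwise |·|:
  R → 5
  ρ[x/v](R) → 5
  γ[a; MIN(g)→f](ρ[x/v](R)) → 4
  S → 5
  (γ[a; MIN(g)→f](ρ[x/v](R)) ⋈[a=h] S) → 3

== RESULT ==
a | f | h | d | u
4 | 4 | 4 | 1 | r
8 | 1 | 8 | 2 | t
8 | 1 | 8 | 7 | s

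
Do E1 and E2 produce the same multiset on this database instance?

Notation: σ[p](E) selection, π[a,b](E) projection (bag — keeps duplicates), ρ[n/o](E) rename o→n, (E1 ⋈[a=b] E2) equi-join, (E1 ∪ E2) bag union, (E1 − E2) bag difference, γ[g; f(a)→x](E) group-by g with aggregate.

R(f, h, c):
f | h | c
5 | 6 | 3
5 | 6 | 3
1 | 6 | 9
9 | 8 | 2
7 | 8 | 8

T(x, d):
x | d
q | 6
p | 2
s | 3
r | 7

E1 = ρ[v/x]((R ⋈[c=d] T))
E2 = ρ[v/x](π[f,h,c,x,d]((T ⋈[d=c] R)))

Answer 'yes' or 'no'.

E1 row counts bottom-up:
  R → 5
  T → 4
  (R ⋈[c=d] T) → 3
  ρ[v/x]((R ⋈[c=d] T)) → 3
E2 row counts bottom-up:
  T → 4
  R → 5
  (T ⋈[d=c] R) → 3
  π[f,h,c,x,d]((T ⋈[d=c] R)) → 3
  ρ[v/x](π[f,h,c,x,d]((T ⋈[d=c] R))) → 3

E1 and E2 produce the same multiset:
f | h | c | v | d
5 | 6 | 3 | s | 3
5 | 6 | 3 | s | 3
9 | 8 | 2 | p | 2

yes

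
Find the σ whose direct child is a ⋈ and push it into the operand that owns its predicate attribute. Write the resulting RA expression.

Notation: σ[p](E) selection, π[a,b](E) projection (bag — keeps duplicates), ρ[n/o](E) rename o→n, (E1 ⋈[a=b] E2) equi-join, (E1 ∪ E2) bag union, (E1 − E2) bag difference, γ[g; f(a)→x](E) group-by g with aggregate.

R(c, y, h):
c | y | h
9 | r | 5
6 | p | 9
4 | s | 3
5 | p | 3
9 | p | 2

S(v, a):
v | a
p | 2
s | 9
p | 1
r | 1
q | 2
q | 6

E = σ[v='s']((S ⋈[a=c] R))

σ filters on v, owned by the left side.
E' = (σ[v='s'](S) ⋈[a=c] R)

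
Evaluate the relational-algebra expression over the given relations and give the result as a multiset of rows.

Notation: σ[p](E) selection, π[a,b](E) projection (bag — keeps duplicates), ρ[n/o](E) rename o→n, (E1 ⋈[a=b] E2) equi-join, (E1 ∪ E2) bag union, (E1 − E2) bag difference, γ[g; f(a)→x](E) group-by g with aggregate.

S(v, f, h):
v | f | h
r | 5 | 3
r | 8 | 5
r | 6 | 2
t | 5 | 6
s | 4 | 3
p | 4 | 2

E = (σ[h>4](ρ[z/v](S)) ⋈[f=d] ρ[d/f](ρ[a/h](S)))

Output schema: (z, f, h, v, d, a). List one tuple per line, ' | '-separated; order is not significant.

Subexpression sizes:
  S → 6
  ρ[z/v](S) → 6
  σ[h>4](ρ[z/v](S)) → 2
  S → 6
  ρ[a/h](S) → 6
  ρ[d/f](ρ[a/h](S)) → 6
  (σ[h>4](ρ[z/v](S)) ⋈[f=d] ρ[d/f](ρ[a/h](S))) → 3

== RESULT ==
z | f | h | v | d | a
r | 8 | 5 | r | 8 | 5
t | 5 | 6 | r | 5 | 3
t | 5 | 6 | t | 5 | 6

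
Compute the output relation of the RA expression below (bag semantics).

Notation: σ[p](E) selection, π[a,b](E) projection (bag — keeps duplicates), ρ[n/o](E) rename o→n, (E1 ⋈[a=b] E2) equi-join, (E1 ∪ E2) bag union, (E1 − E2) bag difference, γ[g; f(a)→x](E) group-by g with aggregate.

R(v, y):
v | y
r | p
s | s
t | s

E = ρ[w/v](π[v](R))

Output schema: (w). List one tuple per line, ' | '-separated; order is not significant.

Stepwise |·|:
  R → 3
  π[v](R) → 3
  ρ[w/v](π[v](R)) → 3

== RESULT ==
w
r
s
t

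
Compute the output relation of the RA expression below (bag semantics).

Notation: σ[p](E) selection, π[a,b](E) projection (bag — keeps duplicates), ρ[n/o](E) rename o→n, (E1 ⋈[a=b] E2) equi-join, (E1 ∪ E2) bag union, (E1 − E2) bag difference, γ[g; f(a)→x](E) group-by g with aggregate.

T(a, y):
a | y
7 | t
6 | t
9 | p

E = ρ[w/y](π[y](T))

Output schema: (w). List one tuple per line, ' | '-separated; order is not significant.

Per-node cardinality:
  T → 3
  π[y](T) → 3
  ρ[w/y](π[y](T)) → 3

== RESULT ==
w
p
t
t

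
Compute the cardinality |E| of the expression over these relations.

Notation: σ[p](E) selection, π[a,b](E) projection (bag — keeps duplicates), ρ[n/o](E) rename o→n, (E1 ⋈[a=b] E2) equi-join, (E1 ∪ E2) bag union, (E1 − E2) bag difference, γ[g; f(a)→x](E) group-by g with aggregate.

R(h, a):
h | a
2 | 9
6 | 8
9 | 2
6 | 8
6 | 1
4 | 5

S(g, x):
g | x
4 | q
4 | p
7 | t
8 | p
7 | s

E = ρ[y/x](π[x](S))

Stepwise |·|:
  S → 5
  π[x](S) → 5
  ρ[y/x](π[x](S)) → 5

|E| = 5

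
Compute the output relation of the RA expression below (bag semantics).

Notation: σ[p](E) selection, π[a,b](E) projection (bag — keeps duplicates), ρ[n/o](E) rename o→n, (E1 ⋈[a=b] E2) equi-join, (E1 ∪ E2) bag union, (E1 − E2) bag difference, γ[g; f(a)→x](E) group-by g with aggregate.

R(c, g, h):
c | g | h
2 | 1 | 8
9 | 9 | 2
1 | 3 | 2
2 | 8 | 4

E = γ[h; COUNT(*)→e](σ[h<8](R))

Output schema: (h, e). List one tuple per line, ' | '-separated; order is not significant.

Per-node cardinality:
  R → 4
  σ[h<8](R) → 3
  γ[h; COUNT(*)→e](σ[h<8](R)) → 2

== RESULT ==
h | e
2 | 2
4 | 1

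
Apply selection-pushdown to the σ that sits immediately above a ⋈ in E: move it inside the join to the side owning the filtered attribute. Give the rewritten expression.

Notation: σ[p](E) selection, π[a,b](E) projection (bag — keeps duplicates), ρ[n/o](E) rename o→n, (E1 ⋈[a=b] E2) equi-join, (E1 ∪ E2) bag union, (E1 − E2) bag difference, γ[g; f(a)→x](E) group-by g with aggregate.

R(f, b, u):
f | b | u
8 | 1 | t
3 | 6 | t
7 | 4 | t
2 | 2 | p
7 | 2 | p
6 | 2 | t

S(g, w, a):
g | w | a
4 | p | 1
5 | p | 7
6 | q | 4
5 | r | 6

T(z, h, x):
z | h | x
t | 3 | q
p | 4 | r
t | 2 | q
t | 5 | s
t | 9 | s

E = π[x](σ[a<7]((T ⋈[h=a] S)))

σ filters on a, owned by the right side.
E' = π[x]((T ⋈[h=a] σ[a<7](S)))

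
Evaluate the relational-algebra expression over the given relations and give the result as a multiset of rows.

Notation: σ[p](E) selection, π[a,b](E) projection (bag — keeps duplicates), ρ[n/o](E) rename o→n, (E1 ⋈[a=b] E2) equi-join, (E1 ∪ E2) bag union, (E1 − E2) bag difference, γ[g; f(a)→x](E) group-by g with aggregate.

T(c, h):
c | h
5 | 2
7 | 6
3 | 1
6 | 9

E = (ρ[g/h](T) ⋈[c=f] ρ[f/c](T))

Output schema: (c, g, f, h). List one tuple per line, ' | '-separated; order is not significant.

Subexpression sizes:
  T → 4
  ρ[g/h](T) → 4
  T → 4
  ρ[f/c](T) → 4
  (ρ[g/h](T) ⋈[c=f] ρ[f/c](T)) → 4

== RESULT ==
c | g | f | h
3 | 1 | 3 | 1
5 | 2 | 5 | 2
6 | 9 | 6 | 9
7 | 6 | 7 | 6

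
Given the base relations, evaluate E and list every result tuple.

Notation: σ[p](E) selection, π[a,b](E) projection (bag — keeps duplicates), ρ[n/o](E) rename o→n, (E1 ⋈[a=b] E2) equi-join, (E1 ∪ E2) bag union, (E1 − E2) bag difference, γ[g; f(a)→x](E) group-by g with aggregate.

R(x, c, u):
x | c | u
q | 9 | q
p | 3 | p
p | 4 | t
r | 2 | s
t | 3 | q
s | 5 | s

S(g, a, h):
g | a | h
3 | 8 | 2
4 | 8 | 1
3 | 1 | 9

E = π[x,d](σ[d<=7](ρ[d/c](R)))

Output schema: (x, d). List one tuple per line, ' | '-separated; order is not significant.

Row counts bottom-up:
  R → 6
  ρ[d/c](R) → 6
  σ[d<=7](ρ[d/c](R)) → 5
  π[x,d](σ[d<=7](ρ[d/c](R))) → 5

== RESULT ==
x | d
p | 3
p | 4
r | 2
s | 5
t | 3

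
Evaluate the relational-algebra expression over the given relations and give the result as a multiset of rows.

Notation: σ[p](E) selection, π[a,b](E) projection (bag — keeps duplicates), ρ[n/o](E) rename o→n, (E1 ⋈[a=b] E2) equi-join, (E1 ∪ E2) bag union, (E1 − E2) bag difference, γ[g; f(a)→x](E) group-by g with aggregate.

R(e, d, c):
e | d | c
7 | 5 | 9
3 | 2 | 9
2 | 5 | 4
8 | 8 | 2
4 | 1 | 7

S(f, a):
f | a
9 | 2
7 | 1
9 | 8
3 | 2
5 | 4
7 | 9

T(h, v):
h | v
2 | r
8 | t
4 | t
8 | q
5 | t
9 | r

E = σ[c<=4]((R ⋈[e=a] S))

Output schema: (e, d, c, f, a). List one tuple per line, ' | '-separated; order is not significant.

Subexpression sizes:
  R → 5
  S → 6
  (R ⋈[e=a] S) → 4
  σ[c<=4]((R ⋈[e=a] S)) → 3

== RESULT ==
e | d | c | f | a
2 | 5 | 4 | 3 | 2
2 | 5 | 4 | 9 | 2
8 | 8 | 2 | 9 | 8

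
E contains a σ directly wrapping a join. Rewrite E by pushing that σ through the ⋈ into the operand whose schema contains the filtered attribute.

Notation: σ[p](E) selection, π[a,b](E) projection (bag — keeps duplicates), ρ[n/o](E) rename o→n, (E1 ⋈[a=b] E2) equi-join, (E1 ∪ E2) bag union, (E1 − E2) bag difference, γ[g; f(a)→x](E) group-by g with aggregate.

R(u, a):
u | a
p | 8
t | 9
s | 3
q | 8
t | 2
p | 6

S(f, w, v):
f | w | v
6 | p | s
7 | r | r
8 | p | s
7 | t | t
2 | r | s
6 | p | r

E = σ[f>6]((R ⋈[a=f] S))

σ filters on f, owned by the right side.
E' = (R ⋈[a=f] σ[f>6](S))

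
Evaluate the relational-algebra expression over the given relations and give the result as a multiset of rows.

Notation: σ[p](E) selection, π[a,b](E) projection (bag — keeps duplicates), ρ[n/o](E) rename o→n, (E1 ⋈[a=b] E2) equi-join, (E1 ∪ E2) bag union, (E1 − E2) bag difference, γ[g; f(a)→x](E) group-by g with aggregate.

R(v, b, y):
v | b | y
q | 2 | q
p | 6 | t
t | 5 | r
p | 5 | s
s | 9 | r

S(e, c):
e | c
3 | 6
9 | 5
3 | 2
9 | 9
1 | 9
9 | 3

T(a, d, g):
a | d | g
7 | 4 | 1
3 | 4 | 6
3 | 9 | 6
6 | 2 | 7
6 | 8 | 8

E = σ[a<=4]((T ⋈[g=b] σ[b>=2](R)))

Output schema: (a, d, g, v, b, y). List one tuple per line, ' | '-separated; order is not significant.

Per-node cardinality:
  T → 5
  R → 5
  σ[b>=2](R) → 5
  (T ⋈[g=b] σ[b>=2](R)) → 2
  σ[a<=4]((T ⋈[g=b] σ[b>=2](R))) → 2

== RESULT ==
a | d | g | v | b | y
3 | 4 | 6 | p | 6 | t
3 | 9 | 6 | p | 6 | t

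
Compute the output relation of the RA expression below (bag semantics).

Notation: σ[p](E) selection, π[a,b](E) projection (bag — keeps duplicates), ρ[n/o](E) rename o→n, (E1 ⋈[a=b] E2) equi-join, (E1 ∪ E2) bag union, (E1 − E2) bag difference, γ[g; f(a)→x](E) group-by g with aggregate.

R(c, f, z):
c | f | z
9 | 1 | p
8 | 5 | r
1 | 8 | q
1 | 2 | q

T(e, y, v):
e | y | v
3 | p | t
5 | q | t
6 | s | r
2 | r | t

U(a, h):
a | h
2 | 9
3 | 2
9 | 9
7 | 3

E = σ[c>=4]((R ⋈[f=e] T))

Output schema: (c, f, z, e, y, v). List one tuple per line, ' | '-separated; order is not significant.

Subexpression sizes:
  R → 4
  T → 4
  (R ⋈[f=e] T) → 2
  σ[c>=4]((R ⋈[f=e] T)) → 1

== RESULT ==
c | f | z | e | y | v
8 | 5 | r | 5 | q | t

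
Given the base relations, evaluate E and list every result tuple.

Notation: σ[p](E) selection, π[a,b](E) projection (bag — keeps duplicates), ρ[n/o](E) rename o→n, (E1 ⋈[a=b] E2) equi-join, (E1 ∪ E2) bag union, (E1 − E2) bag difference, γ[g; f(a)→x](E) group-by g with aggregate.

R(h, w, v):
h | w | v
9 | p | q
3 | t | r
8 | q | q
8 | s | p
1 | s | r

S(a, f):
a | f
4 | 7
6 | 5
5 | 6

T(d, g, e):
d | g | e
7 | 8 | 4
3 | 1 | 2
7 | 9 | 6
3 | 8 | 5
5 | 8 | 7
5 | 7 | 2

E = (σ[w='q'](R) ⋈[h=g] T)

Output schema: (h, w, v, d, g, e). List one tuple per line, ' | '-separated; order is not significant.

Per-node cardinality:
  R → 5
  σ[w='q'](R) → 1
  T → 6
  (σ[w='q'](R) ⋈[h=g] T) → 3

== RESULT ==
h | w | v | d | g | e
8 | q | q | 3 | 8 | 5
8 | q | q | 5 | 8 | 7
8 | q | q | 7 | 8 | 4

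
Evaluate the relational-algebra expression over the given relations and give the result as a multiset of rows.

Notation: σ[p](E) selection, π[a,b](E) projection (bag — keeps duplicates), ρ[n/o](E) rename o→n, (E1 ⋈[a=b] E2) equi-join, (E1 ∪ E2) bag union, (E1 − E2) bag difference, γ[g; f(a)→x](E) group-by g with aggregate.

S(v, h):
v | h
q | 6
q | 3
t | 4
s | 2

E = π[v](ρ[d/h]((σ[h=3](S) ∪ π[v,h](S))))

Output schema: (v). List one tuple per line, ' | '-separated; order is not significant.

Per-node cardinality:
  S → 4
  σ[h=3](S) → 1
  S → 4
  π[v,h](S) → 4
  (σ[h=3](S) ∪ π[v,h](S)) → 5
  ρ[d/h]((σ[h=3](S) ∪ π[v,h](S))) → 5
  π[v](ρ[d/h]((σ[h=3](S) ∪ π[v,h](S)))) → 5

== RESULT ==
v
q
q
q
s
t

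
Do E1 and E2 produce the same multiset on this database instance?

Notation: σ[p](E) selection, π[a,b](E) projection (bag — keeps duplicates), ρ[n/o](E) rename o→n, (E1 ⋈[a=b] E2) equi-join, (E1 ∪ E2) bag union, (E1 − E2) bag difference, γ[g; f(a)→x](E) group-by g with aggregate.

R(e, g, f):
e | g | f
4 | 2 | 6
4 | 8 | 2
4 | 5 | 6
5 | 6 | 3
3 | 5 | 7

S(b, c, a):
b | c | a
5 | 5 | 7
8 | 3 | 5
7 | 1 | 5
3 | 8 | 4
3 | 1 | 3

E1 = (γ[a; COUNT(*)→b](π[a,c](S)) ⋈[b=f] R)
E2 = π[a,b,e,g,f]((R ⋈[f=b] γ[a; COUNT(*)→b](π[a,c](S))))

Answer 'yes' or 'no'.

E1 stepwise |·|:
  S → 5
  π[a,c](S) → 5
  γ[a; COUNT(*)→b](π[a,c](S)) → 4
  R → 5
  (γ[a; COUNT(*)→b](π[a,c](S)) ⋈[b=f] R) → 1
E2 stepwise |·|:
  R → 5
  S → 5
  π[a,c](S) → 5
  γ[a; COUNT(*)→b](π[a,c](S)) → 4
  (R ⋈[f=b] γ[a; COUNT(*)→b](π[a,c](S))) → 1
  π[a,b,e,g,f]((R ⋈[f=b] γ[a; COUNT(*)→b](π[a,c](S)))) → 1

E1 and E2 produce the same multiset:
a | b | e | g | f
5 | 2 | 4 | 8 | 2

yes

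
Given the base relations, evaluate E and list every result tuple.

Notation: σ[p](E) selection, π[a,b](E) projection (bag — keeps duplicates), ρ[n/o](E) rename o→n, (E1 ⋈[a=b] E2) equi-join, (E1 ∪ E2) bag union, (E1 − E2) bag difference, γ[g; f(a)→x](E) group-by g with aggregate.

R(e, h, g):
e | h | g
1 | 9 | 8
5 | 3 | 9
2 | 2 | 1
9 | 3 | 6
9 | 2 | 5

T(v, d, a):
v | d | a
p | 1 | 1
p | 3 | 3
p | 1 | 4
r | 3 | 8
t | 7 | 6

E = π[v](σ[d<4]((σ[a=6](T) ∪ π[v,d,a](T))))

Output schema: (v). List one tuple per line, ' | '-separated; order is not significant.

Per-node cardinality:
  T → 5
  σ[a=6](T) → 1
  T → 5
  π[v,d,a](T) → 5
  (σ[a=6](T) ∪ π[v,d,a](T)) → 6
  σ[d<4]((σ[a=6](T) ∪ π[v,d,a](T))) → 4
  π[v](σ[d<4]((σ[a=6](T) ∪ π[v,d,a](T)))) → 4

== RESULT ==
v
p
p
p
r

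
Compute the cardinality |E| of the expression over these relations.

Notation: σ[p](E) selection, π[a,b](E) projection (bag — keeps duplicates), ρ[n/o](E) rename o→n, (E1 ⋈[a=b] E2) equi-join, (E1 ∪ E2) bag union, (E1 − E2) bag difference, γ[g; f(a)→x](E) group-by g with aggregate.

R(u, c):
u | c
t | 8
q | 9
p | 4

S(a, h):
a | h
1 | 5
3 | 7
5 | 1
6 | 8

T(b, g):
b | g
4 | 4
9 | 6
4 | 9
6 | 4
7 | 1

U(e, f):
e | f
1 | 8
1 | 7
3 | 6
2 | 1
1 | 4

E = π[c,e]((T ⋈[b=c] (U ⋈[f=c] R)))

Stepwise |·|:
  T → 5
  U → 5
  R → 3
  (U ⋈[f=c] R) → 2
  (T ⋈[b=c] (U ⋈[f=c] R)) → 2
  π[c,e]((T ⋈[b=c] (U ⋈[f=c] R))) → 2

|E| = 2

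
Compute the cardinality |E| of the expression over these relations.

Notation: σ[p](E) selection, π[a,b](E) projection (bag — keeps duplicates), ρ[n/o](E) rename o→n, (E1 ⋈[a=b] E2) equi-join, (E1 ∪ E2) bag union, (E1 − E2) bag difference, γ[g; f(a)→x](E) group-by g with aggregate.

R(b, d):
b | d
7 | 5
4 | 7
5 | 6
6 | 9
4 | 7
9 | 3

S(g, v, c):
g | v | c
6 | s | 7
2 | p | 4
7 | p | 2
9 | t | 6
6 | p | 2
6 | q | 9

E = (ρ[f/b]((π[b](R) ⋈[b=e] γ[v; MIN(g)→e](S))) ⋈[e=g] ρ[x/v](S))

Stepwise |·|:
  R → 6
  π[b](R) → 6
  S → 6
  γ[v; MIN(g)→e](S) → 4
  (π[b](R) ⋈[b=e] γ[v; MIN(g)→e](S)) → 3
  ρ[f/b]((π[b](R) ⋈[b=e] γ[v; MIN(g)→e](S))) → 3
  S → 6
  ρ[x/v](S) → 6
  (ρ[f/b]((π[b](R) ⋈[b=e] γ[v; MIN(g)→e](S))) ⋈[e=g] ρ[x/v](S)) → 7

|E| = 7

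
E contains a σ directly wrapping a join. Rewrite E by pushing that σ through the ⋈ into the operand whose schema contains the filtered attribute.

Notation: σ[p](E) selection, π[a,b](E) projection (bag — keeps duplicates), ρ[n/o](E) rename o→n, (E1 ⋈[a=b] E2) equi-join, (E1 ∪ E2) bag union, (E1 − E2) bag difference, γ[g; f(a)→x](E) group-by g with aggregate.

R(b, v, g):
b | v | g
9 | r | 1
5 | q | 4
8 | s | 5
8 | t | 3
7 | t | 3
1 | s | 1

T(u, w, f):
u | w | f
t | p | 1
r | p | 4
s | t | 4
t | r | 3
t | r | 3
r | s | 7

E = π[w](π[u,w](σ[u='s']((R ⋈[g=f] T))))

σ filters on u, owned by the right side.
E' = π[w](π[u,w]((R ⋈[g=f] σ[u='s'](T))))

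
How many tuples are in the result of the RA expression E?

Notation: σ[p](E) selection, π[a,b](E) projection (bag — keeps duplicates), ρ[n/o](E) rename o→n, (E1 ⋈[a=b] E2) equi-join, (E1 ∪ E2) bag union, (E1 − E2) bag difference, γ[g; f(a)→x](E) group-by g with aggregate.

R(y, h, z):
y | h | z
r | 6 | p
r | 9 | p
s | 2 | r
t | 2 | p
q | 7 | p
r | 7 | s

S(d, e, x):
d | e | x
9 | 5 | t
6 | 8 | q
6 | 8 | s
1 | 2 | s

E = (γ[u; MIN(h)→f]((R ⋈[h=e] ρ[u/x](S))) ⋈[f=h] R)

Per-node cardinality:
  R → 6
  S → 4
  ρ[u/x](S) → 4
  (R ⋈[h=e] ρ[u/x](S)) → 2
  γ[u; MIN(h)→f]((R ⋈[h=e] ρ[u/x](S))) → 1
  R → 6
  (γ[u; MIN(h)→f]((R ⋈[h=e] ρ[u/x](S))) ⋈[f=h] R) → 2

|E| = 2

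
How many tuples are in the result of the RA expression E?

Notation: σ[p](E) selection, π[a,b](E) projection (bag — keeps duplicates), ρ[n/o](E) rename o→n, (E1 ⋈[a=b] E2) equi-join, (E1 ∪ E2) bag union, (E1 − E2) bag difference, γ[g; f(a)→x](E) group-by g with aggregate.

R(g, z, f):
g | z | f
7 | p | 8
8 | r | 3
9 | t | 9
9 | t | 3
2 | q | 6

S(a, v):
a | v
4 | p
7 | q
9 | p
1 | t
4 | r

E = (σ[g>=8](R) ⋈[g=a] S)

Subexpression sizes:
  R → 5
  σ[g>=8](R) → 3
  S → 5
  (σ[g>=8](R) ⋈[g=a] S) → 2

|E| = 2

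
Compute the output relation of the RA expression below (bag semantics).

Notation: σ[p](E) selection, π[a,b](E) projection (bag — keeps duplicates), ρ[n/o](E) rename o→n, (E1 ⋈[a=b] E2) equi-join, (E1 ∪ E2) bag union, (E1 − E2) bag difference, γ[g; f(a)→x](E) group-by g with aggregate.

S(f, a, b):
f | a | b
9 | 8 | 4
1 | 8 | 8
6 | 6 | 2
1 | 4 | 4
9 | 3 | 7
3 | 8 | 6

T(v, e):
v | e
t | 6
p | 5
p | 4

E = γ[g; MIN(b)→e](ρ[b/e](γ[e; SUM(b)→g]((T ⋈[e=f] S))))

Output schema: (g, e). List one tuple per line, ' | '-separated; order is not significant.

Subexpression sizes:
  T → 3
  S → 6
  (T ⋈[e=f] S) → 1
  γ[e; SUM(b)→g]((T ⋈[e=f] S)) → 1
  ρ[b/e](γ[e; SUM(b)→g]((T ⋈[e=f] S))) → 1
  γ[g; MIN(b)→e](ρ[b/e](γ[e; SUM(b)→g]((T ⋈[e=f] S)))) → 1

== RESULT ==
g | e
2 | 6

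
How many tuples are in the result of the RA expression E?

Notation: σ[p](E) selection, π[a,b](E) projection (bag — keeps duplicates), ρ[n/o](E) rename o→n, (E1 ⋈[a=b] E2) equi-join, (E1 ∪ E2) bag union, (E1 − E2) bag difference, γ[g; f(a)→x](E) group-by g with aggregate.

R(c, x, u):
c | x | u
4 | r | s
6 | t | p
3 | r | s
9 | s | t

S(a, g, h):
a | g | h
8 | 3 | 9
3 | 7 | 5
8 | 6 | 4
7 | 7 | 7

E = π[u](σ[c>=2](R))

Stepwise |·|:
  R → 4
  σ[c>=2](R) → 4
  π[u](σ[c>=2](R)) → 4

|E| = 4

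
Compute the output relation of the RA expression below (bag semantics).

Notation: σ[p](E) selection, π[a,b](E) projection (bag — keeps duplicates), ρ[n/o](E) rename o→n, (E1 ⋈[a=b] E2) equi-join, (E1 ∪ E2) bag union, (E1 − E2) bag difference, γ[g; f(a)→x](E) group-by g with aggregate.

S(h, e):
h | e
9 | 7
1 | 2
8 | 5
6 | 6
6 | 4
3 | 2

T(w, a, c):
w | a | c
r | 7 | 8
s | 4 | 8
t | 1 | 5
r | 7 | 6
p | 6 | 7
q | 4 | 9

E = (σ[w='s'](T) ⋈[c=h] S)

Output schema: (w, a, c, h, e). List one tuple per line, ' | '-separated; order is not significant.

Per-node cardinality:
  T → 6
  σ[w='s'](T) → 1
  S → 6
  (σ[w='s'](T) ⋈[c=h] S) → 1

== RESULT ==
w | a | c | h | e
s | 4 | 8 | 8 | 5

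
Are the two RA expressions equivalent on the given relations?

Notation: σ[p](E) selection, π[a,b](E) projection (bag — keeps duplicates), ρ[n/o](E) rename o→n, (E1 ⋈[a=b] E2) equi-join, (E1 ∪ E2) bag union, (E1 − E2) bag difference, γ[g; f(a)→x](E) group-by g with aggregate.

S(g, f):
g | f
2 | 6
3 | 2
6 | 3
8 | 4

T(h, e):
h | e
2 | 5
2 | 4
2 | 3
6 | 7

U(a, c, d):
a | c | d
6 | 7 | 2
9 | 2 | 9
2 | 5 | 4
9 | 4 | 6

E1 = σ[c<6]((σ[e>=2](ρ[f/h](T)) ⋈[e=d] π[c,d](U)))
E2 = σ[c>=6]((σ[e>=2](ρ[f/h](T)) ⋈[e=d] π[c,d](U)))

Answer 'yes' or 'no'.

E1 subexpression sizes:
  T → 4
  ρ[f/h](T) → 4
  σ[e>=2](ρ[f/h](T)) → 4
  U → 4
  π[c,d](U) → 4
  (σ[e>=2](ρ[f/h](T)) ⋈[e=d] π[c,d](U)) → 1
  σ[c<6]((σ[e>=2](ρ[f/h](T)) ⋈[e=d] π[c,d](U))) → 1
E2 subexpression sizes:
  T → 4
  ρ[f/h](T) → 4
  σ[e>=2](ρ[f/h](T)) → 4
  U → 4
  π[c,d](U) → 4
  (σ[e>=2](ρ[f/h](T)) ⋈[e=d] π[c,d](U)) → 1
  σ[c>=6]((σ[e>=2](ρ[f/h](T)) ⋈[e=d] π[c,d](U))) → 0

E1 result:
f | e | c | d
2 | 4 | 5 | 4
E2 result:
f | e | c | d
(0 rows)
Witness: (2, 4, 5, 4) appears 1× in E1 but 0× in E2.

no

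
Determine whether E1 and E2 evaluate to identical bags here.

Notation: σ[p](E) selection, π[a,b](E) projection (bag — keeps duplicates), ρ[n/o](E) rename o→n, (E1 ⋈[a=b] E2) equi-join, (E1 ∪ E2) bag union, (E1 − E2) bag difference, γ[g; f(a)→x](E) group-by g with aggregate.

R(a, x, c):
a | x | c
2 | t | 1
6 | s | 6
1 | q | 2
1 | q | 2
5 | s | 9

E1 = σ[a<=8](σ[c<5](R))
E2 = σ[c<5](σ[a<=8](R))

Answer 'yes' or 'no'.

E1 per-node cardinality:
  R → 5
  σ[c<5](R) → 3
  σ[a<=8](σ[c<5](R)) → 3
E2 per-node cardinality:
  R → 5
  σ[a<=8](R) → 5
  σ[c<5](σ[a<=8](R)) → 3

E1 and E2 produce the same multiset:
a | x | c
1 | q | 2
1 | q | 2
2 | t | 1

yes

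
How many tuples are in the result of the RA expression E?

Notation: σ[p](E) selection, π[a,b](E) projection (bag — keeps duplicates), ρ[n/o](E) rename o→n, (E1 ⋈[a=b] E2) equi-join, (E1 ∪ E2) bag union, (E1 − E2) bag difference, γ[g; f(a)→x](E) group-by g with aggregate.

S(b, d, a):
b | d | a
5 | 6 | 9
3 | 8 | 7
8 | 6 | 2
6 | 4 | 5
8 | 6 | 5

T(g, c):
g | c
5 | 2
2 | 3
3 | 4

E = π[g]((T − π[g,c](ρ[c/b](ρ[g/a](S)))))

Subexpression sizes:
  T → 3
  S → 5
  ρ[g/a](S) → 5
  ρ[c/b](ρ[g/a](S)) → 5
  π[g,c](ρ[c/b](ρ[g/a](S))) → 5
  (T − π[g,c](ρ[c/b](ρ[g/a](S)))) → 3
  π[g]((T − π[g,c](ρ[c/b](ρ[g/a](S))))) → 3

|E| = 3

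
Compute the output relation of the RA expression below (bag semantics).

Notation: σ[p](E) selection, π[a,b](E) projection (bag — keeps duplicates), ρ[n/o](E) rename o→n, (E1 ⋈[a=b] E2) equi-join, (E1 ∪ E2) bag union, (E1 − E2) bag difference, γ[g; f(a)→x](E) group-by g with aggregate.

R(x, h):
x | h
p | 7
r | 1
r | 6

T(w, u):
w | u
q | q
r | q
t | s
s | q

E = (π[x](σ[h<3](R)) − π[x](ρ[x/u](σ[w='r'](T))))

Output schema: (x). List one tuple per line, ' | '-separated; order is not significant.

Row counts bottom-up:
  R → 3
  σ[h<3](R) → 1
  π[x](σ[h<3](R)) → 1
  T → 4
  σ[w='r'](T) → 1
  ρ[x/u](σ[w='r'](T)) → 1
  π[x](ρ[x/u](σ[w='r'](T))) → 1
  (π[x](σ[h<3](R)) − π[x](ρ[x/u](σ[w='r'](T)))) → 1

== RESULT ==
x
r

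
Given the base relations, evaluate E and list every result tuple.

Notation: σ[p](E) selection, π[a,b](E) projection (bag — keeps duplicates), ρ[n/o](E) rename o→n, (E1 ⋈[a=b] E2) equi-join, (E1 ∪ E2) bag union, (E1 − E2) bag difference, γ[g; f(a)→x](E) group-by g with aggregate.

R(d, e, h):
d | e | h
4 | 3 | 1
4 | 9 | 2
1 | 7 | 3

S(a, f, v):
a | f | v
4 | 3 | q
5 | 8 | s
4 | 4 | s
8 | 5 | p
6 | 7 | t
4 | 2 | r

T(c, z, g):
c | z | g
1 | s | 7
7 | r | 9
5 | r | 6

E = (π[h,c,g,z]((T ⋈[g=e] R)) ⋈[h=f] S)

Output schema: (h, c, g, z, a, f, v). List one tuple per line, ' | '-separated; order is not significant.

Stepwise |·|:
  T → 3
  R → 3
  (T ⋈[g=e] R) → 2
  π[h,c,g,z]((T ⋈[g=e] R)) → 2
  S → 6
  (π[h,c,g,z]((T ⋈[g=e] R)) ⋈[h=f] S) → 2

== RESULT ==
h | c | g | z | a | f | v
2 | 7 | 9 | r | 4 | 2 | r
3 | 1 | 7 | s | 4 | 3 | q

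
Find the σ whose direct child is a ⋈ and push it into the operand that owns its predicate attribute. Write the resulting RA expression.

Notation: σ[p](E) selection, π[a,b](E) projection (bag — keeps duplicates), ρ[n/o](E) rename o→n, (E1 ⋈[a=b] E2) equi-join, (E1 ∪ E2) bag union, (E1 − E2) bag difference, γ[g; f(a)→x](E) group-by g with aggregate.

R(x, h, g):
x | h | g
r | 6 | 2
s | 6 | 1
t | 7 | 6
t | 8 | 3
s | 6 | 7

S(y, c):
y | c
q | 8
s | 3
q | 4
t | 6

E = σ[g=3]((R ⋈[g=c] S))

σ filters on g, owned by the left side.
E' = (σ[g=3](R) ⋈[g=c] S)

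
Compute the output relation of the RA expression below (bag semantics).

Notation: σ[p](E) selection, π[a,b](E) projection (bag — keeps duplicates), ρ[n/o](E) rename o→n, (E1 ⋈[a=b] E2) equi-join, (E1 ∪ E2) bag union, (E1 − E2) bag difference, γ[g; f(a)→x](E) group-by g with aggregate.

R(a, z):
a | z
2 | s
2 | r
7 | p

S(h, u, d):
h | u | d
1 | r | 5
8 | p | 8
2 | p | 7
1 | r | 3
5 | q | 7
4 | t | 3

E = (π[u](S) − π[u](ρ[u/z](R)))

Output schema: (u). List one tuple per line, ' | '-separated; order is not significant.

Per-node cardinality:
  S → 6
  π[u](S) → 6
  R → 3
  ρ[u/z](R) → 3
  π[u](ρ[u/z](R)) → 3
  (π[u](S) − π[u](ρ[u/z](R))) → 4

== RESULT ==
u
p
q
r
t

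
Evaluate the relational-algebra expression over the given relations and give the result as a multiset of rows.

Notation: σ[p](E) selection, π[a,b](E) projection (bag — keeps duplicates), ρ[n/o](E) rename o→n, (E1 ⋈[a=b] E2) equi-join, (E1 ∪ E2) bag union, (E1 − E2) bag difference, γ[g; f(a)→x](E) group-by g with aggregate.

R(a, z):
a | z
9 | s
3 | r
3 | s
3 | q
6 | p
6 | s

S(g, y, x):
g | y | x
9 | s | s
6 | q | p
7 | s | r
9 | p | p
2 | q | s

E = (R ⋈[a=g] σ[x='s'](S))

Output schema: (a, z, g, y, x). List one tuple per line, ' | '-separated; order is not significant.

Stepwise |·|:
  R → 6
  S → 5
  σ[x='s'](S) → 2
  (R ⋈[a=g] σ[x='s'](S)) → 1

== RESULT ==
a | z | g | y | x
9 | s | 9 | s | s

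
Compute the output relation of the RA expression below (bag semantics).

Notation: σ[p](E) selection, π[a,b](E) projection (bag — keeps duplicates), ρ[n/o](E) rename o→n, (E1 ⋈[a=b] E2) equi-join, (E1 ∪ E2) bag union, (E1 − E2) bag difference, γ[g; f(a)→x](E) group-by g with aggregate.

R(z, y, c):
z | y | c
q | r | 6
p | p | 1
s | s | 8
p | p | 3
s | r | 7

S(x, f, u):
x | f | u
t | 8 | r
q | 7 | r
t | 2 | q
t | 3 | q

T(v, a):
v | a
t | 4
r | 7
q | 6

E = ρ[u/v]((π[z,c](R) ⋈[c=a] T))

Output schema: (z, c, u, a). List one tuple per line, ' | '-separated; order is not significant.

Row counts bottom-up:
  R → 5
  π[z,c](R) → 5
  T → 3
  (π[z,c](R) ⋈[c=a] T) → 2
  ρ[u/v]((π[z,c](R) ⋈[c=a] T)) → 2

== RESULT ==
z | c | u | a
q | 6 | q | 6
s | 7 | r | 7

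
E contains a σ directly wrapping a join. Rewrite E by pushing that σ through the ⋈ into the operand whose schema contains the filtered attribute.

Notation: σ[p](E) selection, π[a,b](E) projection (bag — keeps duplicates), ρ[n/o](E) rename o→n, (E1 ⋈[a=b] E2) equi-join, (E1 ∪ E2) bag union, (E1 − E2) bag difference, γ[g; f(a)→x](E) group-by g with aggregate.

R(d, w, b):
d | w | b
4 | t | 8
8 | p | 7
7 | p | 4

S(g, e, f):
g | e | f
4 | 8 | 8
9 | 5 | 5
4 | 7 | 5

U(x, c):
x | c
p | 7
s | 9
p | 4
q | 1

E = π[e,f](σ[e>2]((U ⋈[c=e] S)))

σ filters on e, owned by the right side.
E' = π[e,f]((U ⋈[c=e] σ[e>2](S)))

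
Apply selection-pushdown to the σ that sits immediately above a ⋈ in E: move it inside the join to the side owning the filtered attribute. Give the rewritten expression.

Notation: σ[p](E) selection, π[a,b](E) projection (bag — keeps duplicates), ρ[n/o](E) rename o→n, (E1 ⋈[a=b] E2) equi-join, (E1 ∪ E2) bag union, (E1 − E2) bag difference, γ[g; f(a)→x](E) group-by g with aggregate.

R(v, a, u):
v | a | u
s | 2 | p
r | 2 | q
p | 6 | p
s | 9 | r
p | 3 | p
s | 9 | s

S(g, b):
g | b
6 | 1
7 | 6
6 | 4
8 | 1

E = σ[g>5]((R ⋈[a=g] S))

σ filters on g, owned by the right side.
E' = (R ⋈[a=g] σ[g>5](S))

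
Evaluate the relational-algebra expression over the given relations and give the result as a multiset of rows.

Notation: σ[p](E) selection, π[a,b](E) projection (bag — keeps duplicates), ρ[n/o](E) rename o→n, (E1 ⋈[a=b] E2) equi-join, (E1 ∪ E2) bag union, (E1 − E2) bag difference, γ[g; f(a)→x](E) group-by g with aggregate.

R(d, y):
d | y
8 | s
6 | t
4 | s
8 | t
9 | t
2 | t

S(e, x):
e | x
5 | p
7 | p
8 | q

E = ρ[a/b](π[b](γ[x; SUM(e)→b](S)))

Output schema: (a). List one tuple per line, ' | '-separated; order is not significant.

Subexpression sizes:
  S → 3
  γ[x; SUM(e)→b](S) → 2
  π[b](γ[x; SUM(e)→b](S)) → 2
  ρ[a/b](π[b](γ[x; SUM(e)→b](S))) → 2

== RESULT ==
a
8
12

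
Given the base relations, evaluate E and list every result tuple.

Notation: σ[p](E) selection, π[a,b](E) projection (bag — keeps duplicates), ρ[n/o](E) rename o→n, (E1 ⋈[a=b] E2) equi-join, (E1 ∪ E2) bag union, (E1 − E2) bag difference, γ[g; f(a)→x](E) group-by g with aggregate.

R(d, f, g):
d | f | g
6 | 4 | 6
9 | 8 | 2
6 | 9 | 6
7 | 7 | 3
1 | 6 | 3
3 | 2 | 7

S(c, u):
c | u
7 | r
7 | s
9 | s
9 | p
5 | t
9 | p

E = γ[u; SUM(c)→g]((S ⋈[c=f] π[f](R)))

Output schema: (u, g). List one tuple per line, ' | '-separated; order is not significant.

Per-node cardinality:
  S → 6
  R → 6
  π[f](R) → 6
  (S ⋈[c=f] π[f](R)) → 5
  γ[u; SUM(c)→g]((S ⋈[c=f] π[f](R))) → 3

== RESULT ==
u | g
p | 18
r | 7
s | 16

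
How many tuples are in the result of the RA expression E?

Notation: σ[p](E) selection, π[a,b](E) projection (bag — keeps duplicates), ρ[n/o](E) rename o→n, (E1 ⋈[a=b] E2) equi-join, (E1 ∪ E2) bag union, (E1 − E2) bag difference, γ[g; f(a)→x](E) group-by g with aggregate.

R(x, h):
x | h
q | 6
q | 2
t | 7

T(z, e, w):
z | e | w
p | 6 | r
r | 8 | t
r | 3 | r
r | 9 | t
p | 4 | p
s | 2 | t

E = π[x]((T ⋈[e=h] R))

Per-node cardinality:
  T → 6
  R → 3
  (T ⋈[e=h] R) → 2
  π[x]((T ⋈[e=h] R)) → 2

|E| = 2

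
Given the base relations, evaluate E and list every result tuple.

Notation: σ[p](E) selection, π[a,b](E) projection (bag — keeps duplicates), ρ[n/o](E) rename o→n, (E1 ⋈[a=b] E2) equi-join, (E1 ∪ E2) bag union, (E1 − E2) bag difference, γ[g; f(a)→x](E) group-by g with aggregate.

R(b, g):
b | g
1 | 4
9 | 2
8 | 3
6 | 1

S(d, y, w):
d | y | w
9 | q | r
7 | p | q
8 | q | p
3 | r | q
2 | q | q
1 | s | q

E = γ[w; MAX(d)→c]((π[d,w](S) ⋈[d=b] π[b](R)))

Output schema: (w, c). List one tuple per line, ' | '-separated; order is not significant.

Subexpression sizes:
  S → 6
  π[d,w](S) → 6
  R → 4
  π[b](R) → 4
  (π[d,w](S) ⋈[d=b] π[b](R)) → 3
  γ[w; MAX(d)→c]((π[d,w](S) ⋈[d=b] π[b](R))) → 3

== RESULT ==
w | c
p | 8
q | 1
r | 9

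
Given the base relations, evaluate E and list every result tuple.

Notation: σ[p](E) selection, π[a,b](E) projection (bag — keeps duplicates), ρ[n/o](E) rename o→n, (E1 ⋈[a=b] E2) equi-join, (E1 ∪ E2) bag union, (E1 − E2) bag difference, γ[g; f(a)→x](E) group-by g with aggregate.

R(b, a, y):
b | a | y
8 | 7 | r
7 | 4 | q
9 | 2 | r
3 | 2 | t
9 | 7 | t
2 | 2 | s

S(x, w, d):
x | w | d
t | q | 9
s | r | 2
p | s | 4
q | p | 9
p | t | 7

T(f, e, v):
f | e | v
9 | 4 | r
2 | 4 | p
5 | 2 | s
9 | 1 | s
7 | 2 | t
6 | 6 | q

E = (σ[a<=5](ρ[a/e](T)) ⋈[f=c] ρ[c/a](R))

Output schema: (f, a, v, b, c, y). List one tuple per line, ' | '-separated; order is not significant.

Subexpression sizes:
  T → 6
  ρ[a/e](T) → 6
  σ[a<=5](ρ[a/e](T)) → 5
  R → 6
  ρ[c/a](R) → 6
  (σ[a<=5](ρ[a/e](T)) ⋈[f=c] ρ[c/a](R)) → 5

== RESULT ==
f | a | v | b | c | y
2 | 4 | p | 2 | 2 | s
2 | 4 | p | 3 | 2 | t
2 | 4 | p | 9 | 2 | r
7 | 2 | t | 8 | 7 | r
7 | 2 | t | 9 | 7 | t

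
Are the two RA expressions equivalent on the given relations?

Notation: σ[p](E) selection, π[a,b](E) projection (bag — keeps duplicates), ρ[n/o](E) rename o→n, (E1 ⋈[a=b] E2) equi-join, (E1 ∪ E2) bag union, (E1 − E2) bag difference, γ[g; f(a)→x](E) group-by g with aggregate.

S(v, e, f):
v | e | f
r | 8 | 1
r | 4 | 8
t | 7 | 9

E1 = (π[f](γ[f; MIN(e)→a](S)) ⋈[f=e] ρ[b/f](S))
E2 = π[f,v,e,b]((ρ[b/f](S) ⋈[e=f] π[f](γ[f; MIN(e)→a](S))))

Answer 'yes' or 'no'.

E1 per-node cardinality:
  S → 3
  γ[f; MIN(e)→a](S) → 3
  π[f](γ[f; MIN(e)→a](S)) → 3
  S → 3
  ρ[b/f](S) → 3
  (π[f](γ[f; MIN(e)→a](S)) ⋈[f=e] ρ[b/f](S)) → 1
E2 per-node cardinality:
  S → 3
  ρ[b/f](S) → 3
  S → 3
  γ[f; MIN(e)→a](S) → 3
  π[f](γ[f; MIN(e)→a](S)) → 3
  (ρ[b/f](S) ⋈[e=f] π[f](γ[f; MIN(e)→a](S))) → 1
  π[f,v,e,b]((ρ[b/f](S) ⋈[e=f] π[f](γ[f; MIN(e)→a](S)))) → 1

E1 and E2 produce the same multiset:
f | v | e | b
8 | r | 8 | 1

yes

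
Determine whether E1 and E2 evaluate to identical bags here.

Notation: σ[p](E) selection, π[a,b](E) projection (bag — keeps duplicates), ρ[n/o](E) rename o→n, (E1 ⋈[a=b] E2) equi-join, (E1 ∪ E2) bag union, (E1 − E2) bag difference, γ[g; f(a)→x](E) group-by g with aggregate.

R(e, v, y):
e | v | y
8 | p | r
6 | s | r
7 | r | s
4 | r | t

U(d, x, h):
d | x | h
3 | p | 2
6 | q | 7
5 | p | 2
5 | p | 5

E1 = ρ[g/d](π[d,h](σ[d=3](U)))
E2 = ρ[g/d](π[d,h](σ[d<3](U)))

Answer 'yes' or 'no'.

E1 row counts bottom-up:
  U → 4
  σ[d=3](U) → 1
  π[d,h](σ[d=3](U)) → 1
  ρ[g/d](π[d,h](σ[d=3](U))) → 1
E2 row counts bottom-up:
  U → 4
  σ[d<3](U) → 0
  π[d,h](σ[d<3](U)) → 0
  ρ[g/d](π[d,h](σ[d<3](U))) → 0

E1 result:
g | h
3 | 2
E2 result:
g | h
(0 rows)
Witness: (3, 2) appears 1× in E1 but 0× in E2.

no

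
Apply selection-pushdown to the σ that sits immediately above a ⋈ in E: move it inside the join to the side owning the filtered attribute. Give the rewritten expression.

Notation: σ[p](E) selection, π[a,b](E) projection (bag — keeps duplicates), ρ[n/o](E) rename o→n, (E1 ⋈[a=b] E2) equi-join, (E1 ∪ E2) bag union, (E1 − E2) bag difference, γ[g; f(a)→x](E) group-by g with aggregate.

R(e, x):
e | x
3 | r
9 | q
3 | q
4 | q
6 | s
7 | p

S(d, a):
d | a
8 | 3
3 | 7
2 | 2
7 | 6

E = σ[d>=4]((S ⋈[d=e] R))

σ filters on d, owned by the left side.
E' = (σ[d>=4](S) ⋈[d=e] R)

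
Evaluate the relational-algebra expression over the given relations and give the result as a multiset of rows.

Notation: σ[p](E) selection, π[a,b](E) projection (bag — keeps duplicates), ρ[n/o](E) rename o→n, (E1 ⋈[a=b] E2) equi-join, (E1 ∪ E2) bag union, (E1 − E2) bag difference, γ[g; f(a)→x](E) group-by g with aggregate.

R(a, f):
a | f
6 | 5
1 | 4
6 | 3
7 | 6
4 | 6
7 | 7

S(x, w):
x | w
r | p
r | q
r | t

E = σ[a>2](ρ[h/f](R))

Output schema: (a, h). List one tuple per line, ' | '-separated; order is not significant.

Subexpression sizes:
  R → 6
  ρ[h/f](R) → 6
  σ[a>2](ρ[h/f](R)) → 5

== RESULT ==
a | h
4 | 6
6 | 3
6 | 5
7 | 6
7 | 7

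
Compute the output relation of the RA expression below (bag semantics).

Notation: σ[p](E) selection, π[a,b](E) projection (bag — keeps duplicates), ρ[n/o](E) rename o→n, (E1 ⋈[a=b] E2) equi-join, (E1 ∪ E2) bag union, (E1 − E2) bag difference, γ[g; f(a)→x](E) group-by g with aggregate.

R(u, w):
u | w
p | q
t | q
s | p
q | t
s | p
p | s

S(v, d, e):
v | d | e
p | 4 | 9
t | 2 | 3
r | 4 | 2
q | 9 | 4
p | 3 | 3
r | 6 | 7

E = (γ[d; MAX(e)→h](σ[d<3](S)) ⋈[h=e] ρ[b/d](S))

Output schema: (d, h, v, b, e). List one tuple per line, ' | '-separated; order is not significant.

Subexpression sizes:
  S → 6
  σ[d<3](S) → 1
  γ[d; MAX(e)→h](σ[d<3](S)) → 1
  S → 6
  ρ[b/d](S) → 6
  (γ[d; MAX(e)→h](σ[d<3](S)) ⋈[h=e] ρ[b/d](S)) → 2

== RESULT ==
d | h | v | b | e
2 | 3 | p | 3 | 3
2 | 3 | t | 2 | 3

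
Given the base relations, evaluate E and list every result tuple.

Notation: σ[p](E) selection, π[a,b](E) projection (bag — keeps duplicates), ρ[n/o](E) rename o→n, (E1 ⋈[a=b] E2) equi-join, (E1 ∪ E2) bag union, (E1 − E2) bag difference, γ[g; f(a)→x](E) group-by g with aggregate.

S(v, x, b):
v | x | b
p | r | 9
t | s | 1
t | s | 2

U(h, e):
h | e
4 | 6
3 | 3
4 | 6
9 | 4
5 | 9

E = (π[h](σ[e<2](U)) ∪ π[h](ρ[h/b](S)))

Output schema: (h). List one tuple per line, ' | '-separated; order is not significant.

Per-node cardinality:
  U → 5
  σ[e<2](U) → 0
  π[h](σ[e<2](U)) → 0
  S → 3
  ρ[h/b](S) → 3
  π[h](ρ[h/b](S)) → 3
  (π[h](σ[e<2](U)) ∪ π[h](ρ[h/b](S))) → 3

== RESULT ==
h
1
2
9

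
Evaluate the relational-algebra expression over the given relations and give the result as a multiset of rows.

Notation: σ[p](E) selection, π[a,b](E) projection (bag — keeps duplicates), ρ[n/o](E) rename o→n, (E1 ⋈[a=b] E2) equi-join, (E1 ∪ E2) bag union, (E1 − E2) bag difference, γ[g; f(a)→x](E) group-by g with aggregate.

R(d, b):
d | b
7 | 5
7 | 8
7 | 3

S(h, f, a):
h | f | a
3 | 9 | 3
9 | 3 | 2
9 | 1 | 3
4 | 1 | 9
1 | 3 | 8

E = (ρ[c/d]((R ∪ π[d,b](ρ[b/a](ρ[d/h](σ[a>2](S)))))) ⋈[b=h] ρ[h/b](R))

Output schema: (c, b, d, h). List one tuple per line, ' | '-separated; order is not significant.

Subexpression sizes:
  R → 3
  S → 5
  σ[a>2](S) → 4
  ρ[d/h](σ[a>2](S)) → 4
  ρ[b/a](ρ[d/h](σ[a>2](S))) → 4
  π[d,b](ρ[b/a](ρ[d/h](σ[a>2](S)))) → 4
  (R ∪ π[d,b](ρ[b/a](ρ[d/h](σ[a>2](S))))) → 7
  ρ[c/d]((R ∪ π[d,b](ρ[b/a](ρ[d/h](σ[a>2](S)))))) → 7
  R → 3
  ρ[h/b](R) → 3
  (ρ[c/d]((R ∪ π[d,b](ρ[b/a](ρ[d/h](σ[a>2](S)))))) ⋈[b=h] ρ[h/b](R)) → 6

== RESULT ==
c | b | d | h
1 | 8 | 7 | 8
3 | 3 | 7 | 3
7 | 3 | 7 | 3
7 | 5 | 7 | 5
7 | 8 | 7 | 8
9 | 3 | 7 | 3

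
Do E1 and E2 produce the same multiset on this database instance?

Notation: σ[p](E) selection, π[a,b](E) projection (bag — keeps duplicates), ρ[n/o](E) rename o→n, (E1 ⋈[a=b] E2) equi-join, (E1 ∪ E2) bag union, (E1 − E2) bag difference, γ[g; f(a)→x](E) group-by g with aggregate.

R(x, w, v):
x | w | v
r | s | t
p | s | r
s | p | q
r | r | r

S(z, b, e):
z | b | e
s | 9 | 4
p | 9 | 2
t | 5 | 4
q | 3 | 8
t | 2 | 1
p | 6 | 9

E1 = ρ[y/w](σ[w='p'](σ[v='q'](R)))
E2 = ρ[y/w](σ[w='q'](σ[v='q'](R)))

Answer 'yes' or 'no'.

E1 stepwise |·|:
  R → 4
  σ[v='q'](R) → 1
  σ[w='p'](σ[v='q'](R)) → 1
  ρ[y/w](σ[w='p'](σ[v='q'](R))) → 1
E2 stepwise |·|:
  R → 4
  σ[v='q'](R) → 1
  σ[w='q'](σ[v='q'](R)) → 0
  ρ[y/w](σ[w='q'](σ[v='q'](R))) → 0

E1 result:
x | y | v
s | p | q
E2 result:
x | y | v
(0 rows)
Witness: ('s', 'p', 'q') appears 1× in E1 but 0× in E2.

no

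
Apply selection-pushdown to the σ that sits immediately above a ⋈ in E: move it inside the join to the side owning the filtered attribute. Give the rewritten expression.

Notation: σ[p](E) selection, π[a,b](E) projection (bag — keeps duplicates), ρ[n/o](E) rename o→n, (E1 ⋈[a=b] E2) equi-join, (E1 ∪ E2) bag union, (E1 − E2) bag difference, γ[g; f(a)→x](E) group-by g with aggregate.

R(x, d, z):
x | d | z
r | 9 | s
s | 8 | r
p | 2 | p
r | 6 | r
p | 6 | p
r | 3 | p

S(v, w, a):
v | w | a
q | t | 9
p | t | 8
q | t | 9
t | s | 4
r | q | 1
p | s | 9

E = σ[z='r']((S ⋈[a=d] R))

σ filters on z, owned by the right side.
E' = (S ⋈[a=d] σ[z='r'](R))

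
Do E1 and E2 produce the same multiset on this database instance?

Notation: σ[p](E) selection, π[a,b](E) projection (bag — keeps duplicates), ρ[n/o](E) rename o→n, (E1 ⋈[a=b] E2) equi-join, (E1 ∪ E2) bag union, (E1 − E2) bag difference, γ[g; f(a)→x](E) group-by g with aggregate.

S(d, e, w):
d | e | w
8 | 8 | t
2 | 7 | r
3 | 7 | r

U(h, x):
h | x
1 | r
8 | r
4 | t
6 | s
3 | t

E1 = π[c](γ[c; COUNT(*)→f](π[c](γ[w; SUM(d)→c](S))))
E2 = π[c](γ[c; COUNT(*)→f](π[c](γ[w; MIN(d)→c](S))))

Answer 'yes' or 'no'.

E1 per-node cardinality:
  S → 3
  γ[w; SUM(d)→c](S) → 2
  π[c](γ[w; SUM(d)→c](S)) → 2
  γ[c; COUNT(*)→f](π[c](γ[w; SUM(d)→c](S))) → 2
  π[c](γ[c; COUNT(*)→f](π[c](γ[w; SUM(d)→c](S)))) → 2
E2 per-node cardinality:
  S → 3
  γ[w; MIN(d)→c](S) → 2
  π[c](γ[w; MIN(d)→c](S)) → 2
  γ[c; COUNT(*)→f](π[c](γ[w; MIN(d)→c](S))) → 2
  π[c](γ[c; COUNT(*)→f](π[c](γ[w; MIN(d)→c](S)))) → 2

E1 result:
c
5
8
E2 result:
c
2
8
Witness: (2,) appears 0× in E1 but 1× in E2.

no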